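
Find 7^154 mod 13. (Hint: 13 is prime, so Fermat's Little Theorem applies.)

Step 1: Since 13 is prime, by Fermat's Little Theorem: 7^12 = 1 (mod 13).
Step 2: Reduce exponent: 154 mod 12 = 10.
Step 3: So 7^154 = 7^10 (mod 13).
Step 4: 7^10 mod 13 = 4.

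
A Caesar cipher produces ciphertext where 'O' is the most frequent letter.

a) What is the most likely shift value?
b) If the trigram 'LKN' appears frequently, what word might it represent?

Step 1: In English, 'E' is the most frequent letter (12.7%).
Step 2: The most frequent ciphertext letter is 'O' (position 14).
Step 3: Shift = (14 - 4) mod 26 = 10.
Step 4: Decrypt 'LKN' by shifting back 10:
  L -> B
  K -> A
  N -> D
Step 5: 'LKN' decrypts to 'BAD'.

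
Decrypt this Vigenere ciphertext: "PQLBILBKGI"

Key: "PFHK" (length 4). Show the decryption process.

Step 1: Key 'PFHK' has length 4. Extended key: PFHKPFHKPF
Step 2: Decrypt each position:
  P(15) - P(15) = 0 = A
  Q(16) - F(5) = 11 = L
  L(11) - H(7) = 4 = E
  B(1) - K(10) = 17 = R
  I(8) - P(15) = 19 = T
  L(11) - F(5) = 6 = G
  B(1) - H(7) = 20 = U
  K(10) - K(10) = 0 = A
  G(6) - P(15) = 17 = R
  I(8) - F(5) = 3 = D
Plaintext: ALERTGUARD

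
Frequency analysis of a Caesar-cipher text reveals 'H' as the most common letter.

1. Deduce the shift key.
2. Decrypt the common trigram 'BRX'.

Step 1: In English, 'E' is the most frequent letter (12.7%).
Step 2: The most frequent ciphertext letter is 'H' (position 7).
Step 3: Shift = (7 - 4) mod 26 = 3.
Step 4: Decrypt 'BRX' by shifting back 3:
  B -> Y
  R -> O
  X -> U
Step 5: 'BRX' decrypts to 'YOU'.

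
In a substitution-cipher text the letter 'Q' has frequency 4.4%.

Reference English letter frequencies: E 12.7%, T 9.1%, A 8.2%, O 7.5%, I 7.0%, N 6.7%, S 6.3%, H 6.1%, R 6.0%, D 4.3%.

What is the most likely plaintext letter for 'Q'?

Step 1: The observed frequency is 4.4%.
Step 2: Compare with English frequencies:
  E: 12.7% (difference: 8.3%)
  T: 9.1% (difference: 4.7%)
  A: 8.2% (difference: 3.8%)
  O: 7.5% (difference: 3.1%)
  I: 7.0% (difference: 2.6%)
  N: 6.7% (difference: 2.3%)
  S: 6.3% (difference: 1.9%)
  H: 6.1% (difference: 1.7%)
  R: 6.0% (difference: 1.6%)
  D: 4.3% (difference: 0.1%) <-- closest
Step 3: 'Q' most likely represents 'D' (frequency 4.3%).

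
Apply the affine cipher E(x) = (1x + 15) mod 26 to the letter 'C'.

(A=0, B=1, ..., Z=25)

Step 1: Convert 'C' to number: x = 2.
Step 2: E(2) = (1 * 2 + 15) mod 26 = 17 mod 26 = 17.
Step 3: Convert 17 back to letter: R.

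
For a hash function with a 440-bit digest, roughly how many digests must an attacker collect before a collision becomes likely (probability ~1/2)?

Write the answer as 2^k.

Step 1: The birthday paradox gives collision probability ~50% after sqrt(2^n) = 2^(n/2) hashes.
Step 2: For 440-bit output: 2^(440/2) = 2^220.
Step 3: Approximately 2^220 hash computations needed.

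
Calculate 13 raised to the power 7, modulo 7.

Step 1: Compute 13^7 mod 7 step by step, reducing modulo 7 at each step.
  13^1 mod 7 = 6
  13^2 mod 7 = (6 * 13) mod 7 = 1
  13^3 mod 7 = (1 * 13) mod 7 = 6
  13^4 mod 7 = (6 * 13) mod 7 = 1
  13^5 mod 7 = (1 * 13) mod 7 = 6
  13^6 mod 7 = (6 * 13) mod 7 = 1
  13^7 mod 7 = (1 * 13) mod 7 = 6
Step 2: Result = 6.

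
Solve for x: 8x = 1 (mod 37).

Step 1: We need x such that 8 * x = 1 (mod 37).
Step 2: Using the extended Euclidean algorithm or trial:
  8 * 14 = 112 = 3 * 37 + 1.
Step 3: Since 112 mod 37 = 1, the inverse is x = 14.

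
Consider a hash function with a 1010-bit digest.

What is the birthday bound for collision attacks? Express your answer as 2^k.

Step 1: The birthday paradox gives collision probability ~50% after sqrt(2^n) = 2^(n/2) hashes.
Step 2: For 1010-bit output: 2^(1010/2) = 2^505.
Step 3: Approximately 2^505 hash computations needed.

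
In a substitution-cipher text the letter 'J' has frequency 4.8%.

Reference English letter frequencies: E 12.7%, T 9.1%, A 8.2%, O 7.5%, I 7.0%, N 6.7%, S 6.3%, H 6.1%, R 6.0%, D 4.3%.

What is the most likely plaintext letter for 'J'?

Step 1: The observed frequency is 4.8%.
Step 2: Compare with English frequencies:
  E: 12.7% (difference: 7.9%)
  T: 9.1% (difference: 4.3%)
  A: 8.2% (difference: 3.4%)
  O: 7.5% (difference: 2.7%)
  I: 7.0% (difference: 2.2%)
  N: 6.7% (difference: 1.9%)
  S: 6.3% (difference: 1.5%)
  H: 6.1% (difference: 1.3%)
  R: 6.0% (difference: 1.2%)
  D: 4.3% (difference: 0.5%) <-- closest
Step 3: 'J' most likely represents 'D' (frequency 4.3%).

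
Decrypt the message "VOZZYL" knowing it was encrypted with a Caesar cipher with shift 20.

Step 1: Reverse the shift by subtracting 20 from each letter position.
  V (position 21) -> position (21-20) mod 26 = 1 -> B
  O (position 14) -> position (14-20) mod 26 = 20 -> U
  Z (position 25) -> position (25-20) mod 26 = 5 -> F
  Z (position 25) -> position (25-20) mod 26 = 5 -> F
  Y (position 24) -> position (24-20) mod 26 = 4 -> E
  L (position 11) -> position (11-20) mod 26 = 17 -> R
Decrypted message: BUFFER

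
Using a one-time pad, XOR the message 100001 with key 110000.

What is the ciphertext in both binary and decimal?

Step 1: Write out the XOR operation bit by bit:
  Message: 100001
  Key:     110000
  XOR:     010001
Step 2: Convert to decimal: 010001 = 17.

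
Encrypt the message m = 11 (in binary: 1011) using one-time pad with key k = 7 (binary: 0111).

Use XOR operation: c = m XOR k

Step 1: Write out the XOR operation bit by bit:
  Message: 1011
  Key:     0111
  XOR:     1100
Step 2: Convert to decimal: 1100 = 12.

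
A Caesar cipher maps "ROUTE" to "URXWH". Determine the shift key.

Step 1: Compare first letters: R (position 17) -> U (position 20).
Step 2: Shift = (20 - 17) mod 26 = 3.
The shift value is 3.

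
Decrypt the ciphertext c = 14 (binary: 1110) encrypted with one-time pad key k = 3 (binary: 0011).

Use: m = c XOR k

Step 1: XOR ciphertext with key:
  Ciphertext: 1110
  Key:        0011
  XOR:        1101
Step 2: Plaintext = 1101 = 13 in decimal.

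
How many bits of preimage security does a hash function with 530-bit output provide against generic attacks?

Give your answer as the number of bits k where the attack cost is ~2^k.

Step 1: The hash has a 530-bit output.
Step 2: Preimage resistance means: given a digest h(x), it should be infeasible to find any input that hashes to it.
With a 530-bit output there are 2^530 possible digests, so a generic brute-force preimage search costs about 2^530 evaluations.
Step 3: Security level = 530 bits.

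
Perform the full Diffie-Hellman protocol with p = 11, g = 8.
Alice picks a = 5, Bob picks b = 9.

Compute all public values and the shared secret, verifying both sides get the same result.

Step 1: A = g^a mod p = 8^5 mod 11 = 10.
Step 2: B = g^b mod p = 8^9 mod 11 = 7.
Step 3: Alice computes s = B^a mod p = 7^5 mod 11 = 10.
Step 4: Bob computes s = A^b mod p = 10^9 mod 11 = 10.
Both sides agree: shared secret = 10.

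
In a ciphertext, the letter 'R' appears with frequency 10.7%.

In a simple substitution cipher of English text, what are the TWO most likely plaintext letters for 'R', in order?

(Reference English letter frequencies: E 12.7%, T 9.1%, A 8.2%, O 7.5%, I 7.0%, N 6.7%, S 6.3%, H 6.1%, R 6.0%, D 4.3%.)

Step 1: Observed frequency of 'R' is 10.7%.
Step 2: Compute distances to each reference frequency and sort:
  T (9.1%): difference = 1.6% <-- BEST
  E (12.7%): difference = 2.0% <-- RUNNER-UP
  A (8.2%): difference = 2.5%
  O (7.5%): difference = 3.2%
  I (7.0%): difference = 3.7%
Step 3: Most likely is 'T' (9.1%, diff 1.6%); second most likely is 'E' (12.7%, diff 2.0%).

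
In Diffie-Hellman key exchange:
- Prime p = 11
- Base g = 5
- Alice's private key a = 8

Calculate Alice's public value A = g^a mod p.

Step 1: A = g^a mod p = 5^8 mod 11.
  5^1 mod 11 = 5
  5^2 mod 11 = (5 * 5) mod 11 = 3
  5^3 mod 11 = (3 * 5) mod 11 = 4
  5^4 mod 11 = (4 * 5) mod 11 = 9
  5^5 mod 11 = (9 * 5) mod 11 = 1
  5^6 mod 11 = (1 * 5) mod 11 = 5
  5^7 mod 11 = (5 * 5) mod 11 = 3
  5^8 mod 11 = (3 * 5) mod 11 = 4
Result: A = 4.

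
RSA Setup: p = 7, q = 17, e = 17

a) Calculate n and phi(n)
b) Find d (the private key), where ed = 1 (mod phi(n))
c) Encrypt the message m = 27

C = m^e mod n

Step 1: n = 7 * 17 = 119.
Step 2: phi(n) = (7-1)(17-1) = 6 * 16 = 96.
Step 3: Find d = 17^(-1) mod 96 = 17.
  Verify: 17 * 17 = 289 = 1 (mod 96).
Step 4: C = 27^17 mod 119 = 27.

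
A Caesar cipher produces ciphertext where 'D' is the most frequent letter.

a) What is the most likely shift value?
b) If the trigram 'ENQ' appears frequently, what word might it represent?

Step 1: In English, 'E' is the most frequent letter (12.7%).
Step 2: The most frequent ciphertext letter is 'D' (position 3).
Step 3: Shift = (3 - 4) mod 26 = 25.
Step 4: Decrypt 'ENQ' by shifting back 25:
  E -> F
  N -> O
  Q -> R
Step 5: 'ENQ' decrypts to 'FOR'.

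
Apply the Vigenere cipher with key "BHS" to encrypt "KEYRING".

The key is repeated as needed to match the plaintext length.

Step 1: Repeat key to match plaintext length:
  Plaintext: KEYRING
  Key:       BHSBHSB
Step 2: Encrypt each letter:
  K(10) + B(1) = (10+1) mod 26 = 11 = L
  E(4) + H(7) = (4+7) mod 26 = 11 = L
  Y(24) + S(18) = (24+18) mod 26 = 16 = Q
  R(17) + B(1) = (17+1) mod 26 = 18 = S
  I(8) + H(7) = (8+7) mod 26 = 15 = P
  N(13) + S(18) = (13+18) mod 26 = 5 = F
  G(6) + B(1) = (6+1) mod 26 = 7 = H
Ciphertext: LLQSPFH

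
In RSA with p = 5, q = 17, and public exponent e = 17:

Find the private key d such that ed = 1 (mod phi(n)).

Step 1: n = 5 * 17 = 85.
Step 2: phi(n) = 4 * 16 = 64.
Step 3: Find d such that 17 * d = 1 (mod 64).
Step 4: d = 17^(-1) mod 64 = 49.
Verification: 17 * 49 = 833 = 13 * 64 + 1.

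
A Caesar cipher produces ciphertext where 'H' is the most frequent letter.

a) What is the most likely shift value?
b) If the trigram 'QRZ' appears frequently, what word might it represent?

Step 1: In English, 'E' is the most frequent letter (12.7%).
Step 2: The most frequent ciphertext letter is 'H' (position 7).
Step 3: Shift = (7 - 4) mod 26 = 3.
Step 4: Decrypt 'QRZ' by shifting back 3:
  Q -> N
  R -> O
  Z -> W
Step 5: 'QRZ' decrypts to 'NOW'.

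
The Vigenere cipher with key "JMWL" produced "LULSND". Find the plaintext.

Step 1: Extend key: JMWLJM
Step 2: Decrypt each letter (c - k) mod 26:
  L(11) - J(9) = (11-9) mod 26 = 2 = C
  U(20) - M(12) = (20-12) mod 26 = 8 = I
  L(11) - W(22) = (11-22) mod 26 = 15 = P
  S(18) - L(11) = (18-11) mod 26 = 7 = H
  N(13) - J(9) = (13-9) mod 26 = 4 = E
  D(3) - M(12) = (3-12) mod 26 = 17 = R
Plaintext: CIPHER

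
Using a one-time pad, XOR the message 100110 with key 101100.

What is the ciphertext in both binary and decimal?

Step 1: Write out the XOR operation bit by bit:
  Message: 100110
  Key:     101100
  XOR:     001010
Step 2: Convert to decimal: 001010 = 10.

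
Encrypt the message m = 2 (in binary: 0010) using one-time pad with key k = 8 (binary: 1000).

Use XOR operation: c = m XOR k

Step 1: Write out the XOR operation bit by bit:
  Message: 0010
  Key:     1000
  XOR:     1010
Step 2: Convert to decimal: 1010 = 10.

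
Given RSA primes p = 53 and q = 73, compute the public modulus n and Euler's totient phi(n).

Step 1: n = p * q = 53 * 73 = 3869.
Step 2: phi(n) = (p-1)(q-1) = 52 * 72 = 3744.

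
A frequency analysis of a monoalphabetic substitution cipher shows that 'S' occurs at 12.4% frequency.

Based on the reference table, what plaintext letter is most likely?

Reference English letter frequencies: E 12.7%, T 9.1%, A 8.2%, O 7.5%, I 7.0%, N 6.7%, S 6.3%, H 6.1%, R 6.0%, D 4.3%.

Step 1: The observed frequency is 12.4%.
Step 2: Compare with English frequencies:
  E: 12.7% (difference: 0.3%) <-- closest
  T: 9.1% (difference: 3.3%)
  A: 8.2% (difference: 4.2%)
  O: 7.5% (difference: 4.9%)
  I: 7.0% (difference: 5.4%)
  N: 6.7% (difference: 5.7%)
  S: 6.3% (difference: 6.1%)
  H: 6.1% (difference: 6.3%)
  R: 6.0% (difference: 6.4%)
  D: 4.3% (difference: 8.1%)
Step 3: 'S' most likely represents 'E' (frequency 12.7%).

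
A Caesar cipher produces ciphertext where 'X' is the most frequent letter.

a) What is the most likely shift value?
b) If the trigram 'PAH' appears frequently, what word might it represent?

Step 1: In English, 'E' is the most frequent letter (12.7%).
Step 2: The most frequent ciphertext letter is 'X' (position 23).
Step 3: Shift = (23 - 4) mod 26 = 19.
Step 4: Decrypt 'PAH' by shifting back 19:
  P -> W
  A -> H
  H -> O
Step 5: 'PAH' decrypts to 'WHO'.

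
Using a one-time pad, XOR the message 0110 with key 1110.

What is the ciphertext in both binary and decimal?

Step 1: Write out the XOR operation bit by bit:
  Message: 0110
  Key:     1110
  XOR:     1000
Step 2: Convert to decimal: 1000 = 8.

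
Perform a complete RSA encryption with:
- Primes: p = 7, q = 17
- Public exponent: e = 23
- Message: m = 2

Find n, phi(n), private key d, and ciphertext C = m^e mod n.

Step 1: n = 7 * 17 = 119.
Step 2: phi(n) = (7-1)(17-1) = 6 * 16 = 96.
Step 3: Find d = 23^(-1) mod 96 = 71.
  Verify: 23 * 71 = 1633 = 1 (mod 96).
Step 4: C = 2^23 mod 119 = 60.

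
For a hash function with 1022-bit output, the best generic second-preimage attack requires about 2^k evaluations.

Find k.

Step 1: The hash has a 1022-bit output.
Step 2: Second-preimage resistance means: given a specific input x, it should be infeasible to find a different y with h(y) = h(x).
With a 1022-bit output, a generic search for a second preimage costs about 2^1022 evaluations (each trial matches the fixed target with probability 2^-1022).
Step 3: Security level = 1022 bits.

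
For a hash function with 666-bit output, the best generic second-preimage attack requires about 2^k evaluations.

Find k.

Step 1: The hash has a 666-bit output.
Step 2: Second-preimage resistance means: given a specific input x, it should be infeasible to find a different y with h(y) = h(x).
With a 666-bit output, a generic search for a second preimage costs about 2^666 evaluations (each trial matches the fixed target with probability 2^-666).
Step 3: Security level = 666 bits.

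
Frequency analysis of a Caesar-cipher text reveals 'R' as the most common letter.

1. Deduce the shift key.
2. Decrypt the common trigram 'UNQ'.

Step 1: In English, 'E' is the most frequent letter (12.7%).
Step 2: The most frequent ciphertext letter is 'R' (position 17).
Step 3: Shift = (17 - 4) mod 26 = 13.
Step 4: Decrypt 'UNQ' by shifting back 13:
  U -> H
  N -> A
  Q -> D
Step 5: 'UNQ' decrypts to 'HAD'.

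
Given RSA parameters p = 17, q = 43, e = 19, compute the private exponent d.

Step 1: n = 17 * 43 = 731.
Step 2: phi(n) = 16 * 42 = 672.
Step 3: Find d such that 19 * d = 1 (mod 672).
Step 4: d = 19^(-1) mod 672 = 283.
Verification: 19 * 283 = 5377 = 8 * 672 + 1.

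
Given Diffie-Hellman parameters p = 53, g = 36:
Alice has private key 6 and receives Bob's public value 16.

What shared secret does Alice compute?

Step 1: s = B^a mod p = 16^6 mod 53.
  16^1 mod 53 = 16
  16^2 mod 53 = (16 * 16) mod 53 = 44
  16^3 mod 53 = (44 * 16) mod 53 = 15
  16^4 mod 53 = (15 * 16) mod 53 = 28
  16^5 mod 53 = (28 * 16) mod 53 = 24
  16^6 mod 53 = (24 * 16) mod 53 = 13
Result: shared secret = 13.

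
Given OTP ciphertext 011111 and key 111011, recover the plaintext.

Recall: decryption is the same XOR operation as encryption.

Step 1: XOR ciphertext with key:
  Ciphertext: 011111
  Key:        111011
  XOR:        100100
Step 2: Plaintext = 100100 = 36 in decimal.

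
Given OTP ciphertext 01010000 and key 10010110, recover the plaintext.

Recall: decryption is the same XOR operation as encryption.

Step 1: XOR ciphertext with key:
  Ciphertext: 01010000
  Key:        10010110
  XOR:        11000110
Step 2: Plaintext = 11000110 = 198 in decimal.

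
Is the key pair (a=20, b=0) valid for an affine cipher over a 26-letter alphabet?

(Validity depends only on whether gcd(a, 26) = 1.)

Step 1: Compute gcd(20, 26).
Step 2: gcd(20, 26) = 2.
Since gcd = 2 != 1, 20 shares a common factor with 26, so it cannot be used.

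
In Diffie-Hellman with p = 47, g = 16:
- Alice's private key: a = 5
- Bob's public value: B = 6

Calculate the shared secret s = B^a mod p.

Step 1: s = B^a mod p = 6^5 mod 47.
  6^1 mod 47 = 6
  6^2 mod 47 = (6 * 6) mod 47 = 36
  6^3 mod 47 = (36 * 6) mod 47 = 28
  6^4 mod 47 = (28 * 6) mod 47 = 27
  6^5 mod 47 = (27 * 6) mod 47 = 21
Result: shared secret = 21.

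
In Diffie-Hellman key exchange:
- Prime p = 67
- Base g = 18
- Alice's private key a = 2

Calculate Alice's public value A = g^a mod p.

Step 1: A = g^a mod p = 18^2 mod 67.
  18^1 mod 67 = 18
  18^2 mod 67 = (18 * 18) mod 67 = 56
Result: A = 56.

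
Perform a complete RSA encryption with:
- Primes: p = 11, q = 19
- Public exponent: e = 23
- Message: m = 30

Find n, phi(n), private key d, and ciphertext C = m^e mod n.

Step 1: n = 11 * 19 = 209.
Step 2: phi(n) = (11-1)(19-1) = 10 * 18 = 180.
Step 3: Find d = 23^(-1) mod 180 = 47.
  Verify: 23 * 47 = 1081 = 1 (mod 180).
Step 4: C = 30^23 mod 209 = 83.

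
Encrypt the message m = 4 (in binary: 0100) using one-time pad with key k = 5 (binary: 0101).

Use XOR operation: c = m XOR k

Step 1: Write out the XOR operation bit by bit:
  Message: 0100
  Key:     0101
  XOR:     0001
Step 2: Convert to decimal: 0001 = 1.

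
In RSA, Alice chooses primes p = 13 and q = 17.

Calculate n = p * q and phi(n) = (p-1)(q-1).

Step 1: n = p * q = 13 * 17 = 221.
Step 2: phi(n) = (p-1)(q-1) = 12 * 16 = 192.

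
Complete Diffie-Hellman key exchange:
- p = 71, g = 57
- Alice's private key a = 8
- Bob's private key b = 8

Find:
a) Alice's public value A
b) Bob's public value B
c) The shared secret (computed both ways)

Step 1: A = g^a mod p = 57^8 mod 71 = 25.
Step 2: B = g^b mod p = 57^8 mod 71 = 25.
Step 3: Alice computes s = B^a mod p = 25^8 mod 71 = 5.
Step 4: Bob computes s = A^b mod p = 25^8 mod 71 = 5.
Both sides agree: shared secret = 5.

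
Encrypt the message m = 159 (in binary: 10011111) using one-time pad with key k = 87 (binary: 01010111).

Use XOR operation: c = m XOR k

Step 1: Write out the XOR operation bit by bit:
  Message: 10011111
  Key:     01010111
  XOR:     11001000
Step 2: Convert to decimal: 11001000 = 200.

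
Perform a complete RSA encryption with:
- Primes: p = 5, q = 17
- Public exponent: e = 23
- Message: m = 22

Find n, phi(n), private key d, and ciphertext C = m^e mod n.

Step 1: n = 5 * 17 = 85.
Step 2: phi(n) = (5-1)(17-1) = 4 * 16 = 64.
Step 3: Find d = 23^(-1) mod 64 = 39.
  Verify: 23 * 39 = 897 = 1 (mod 64).
Step 4: C = 22^23 mod 85 = 78.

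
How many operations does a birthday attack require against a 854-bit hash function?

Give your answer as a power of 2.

Step 1: The birthday paradox gives collision probability ~50% after sqrt(2^n) = 2^(n/2) hashes.
Step 2: For 854-bit output: 2^(854/2) = 2^427.
Step 3: Approximately 2^427 hash computations needed.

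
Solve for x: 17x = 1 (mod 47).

Step 1: We need x such that 17 * x = 1 (mod 47).
Step 2: Using the extended Euclidean algorithm or trial:
  17 * 36 = 612 = 13 * 47 + 1.
Step 3: Since 612 mod 47 = 1, the inverse is x = 36.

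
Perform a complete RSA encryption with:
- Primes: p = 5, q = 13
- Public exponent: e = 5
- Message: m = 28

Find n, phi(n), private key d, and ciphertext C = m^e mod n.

Step 1: n = 5 * 13 = 65.
Step 2: phi(n) = (5-1)(13-1) = 4 * 12 = 48.
Step 3: Find d = 5^(-1) mod 48 = 29.
  Verify: 5 * 29 = 145 = 1 (mod 48).
Step 4: C = 28^5 mod 65 = 58.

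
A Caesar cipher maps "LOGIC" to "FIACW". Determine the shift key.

Step 1: Compare first letters: L (position 11) -> F (position 5).
Step 2: Shift = (5 - 11) mod 26 = 20.
The shift value is 20.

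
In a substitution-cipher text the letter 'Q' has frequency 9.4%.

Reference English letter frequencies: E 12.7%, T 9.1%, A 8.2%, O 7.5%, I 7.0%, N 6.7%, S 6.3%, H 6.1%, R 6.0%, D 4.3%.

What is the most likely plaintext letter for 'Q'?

Step 1: The observed frequency is 9.4%.
Step 2: Compare with English frequencies:
  E: 12.7% (difference: 3.3%)
  T: 9.1% (difference: 0.3%) <-- closest
  A: 8.2% (difference: 1.2%)
  O: 7.5% (difference: 1.9%)
  I: 7.0% (difference: 2.4%)
  N: 6.7% (difference: 2.7%)
  S: 6.3% (difference: 3.1%)
  H: 6.1% (difference: 3.3%)
  R: 6.0% (difference: 3.4%)
  D: 4.3% (difference: 5.1%)
Step 3: 'Q' most likely represents 'T' (frequency 9.1%).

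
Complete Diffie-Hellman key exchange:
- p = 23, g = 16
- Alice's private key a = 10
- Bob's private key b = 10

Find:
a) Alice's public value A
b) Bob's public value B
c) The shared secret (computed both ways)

Step 1: A = g^a mod p = 16^10 mod 23 = 13.
Step 2: B = g^b mod p = 16^10 mod 23 = 13.
Step 3: Alice computes s = B^a mod p = 13^10 mod 23 = 16.
Step 4: Bob computes s = A^b mod p = 13^10 mod 23 = 16.
Both sides agree: shared secret = 16.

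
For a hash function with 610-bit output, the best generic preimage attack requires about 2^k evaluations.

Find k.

Step 1: The hash has a 610-bit output.
Step 2: Preimage resistance means: given a digest h(x), it should be infeasible to find any input that hashes to it.
With a 610-bit output there are 2^610 possible digests, so a generic brute-force preimage search costs about 2^610 evaluations.
Step 3: Security level = 610 bits.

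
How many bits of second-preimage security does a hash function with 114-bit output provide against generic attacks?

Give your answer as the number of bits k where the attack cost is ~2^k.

Step 1: The hash has a 114-bit output.
Step 2: Second-preimage resistance means: given a specific input x, it should be infeasible to find a different y with h(y) = h(x).
With a 114-bit output, a generic search for a second preimage costs about 2^114 evaluations (each trial matches the fixed target with probability 2^-114).
Step 3: Security level = 114 bits.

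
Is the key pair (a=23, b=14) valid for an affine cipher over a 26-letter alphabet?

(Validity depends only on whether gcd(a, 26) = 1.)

Step 1: Compute gcd(23, 26).
Step 2: gcd(23, 26) = 1.
Since gcd = 1, 23 is coprime with 26, so it is a valid key.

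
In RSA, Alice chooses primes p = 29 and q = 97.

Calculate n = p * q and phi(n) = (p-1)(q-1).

Step 1: n = p * q = 29 * 97 = 2813.
Step 2: phi(n) = (p-1)(q-1) = 28 * 96 = 2688.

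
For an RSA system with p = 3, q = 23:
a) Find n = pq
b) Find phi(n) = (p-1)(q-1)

Step 1: n = p * q = 3 * 23 = 69.
Step 2: phi(n) = (p-1)(q-1) = 2 * 22 = 44.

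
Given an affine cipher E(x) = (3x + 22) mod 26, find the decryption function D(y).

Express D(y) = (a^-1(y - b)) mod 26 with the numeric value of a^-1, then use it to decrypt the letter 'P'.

Step 1: Find a^-1, the modular inverse of 3 mod 26.
Step 2: We need 3 * a^-1 = 1 (mod 26).
Step 3: 3 * 9 = 27 = 1 * 26 + 1, so a^-1 = 9.
Step 4: D(y) = 9(y - 22) mod 26.
Step 5: Apply to 'P' (y = 15): D(15) = 9 * (15 - 22) mod 26 = 9 * -7 mod 26 = 15 -> 'P'.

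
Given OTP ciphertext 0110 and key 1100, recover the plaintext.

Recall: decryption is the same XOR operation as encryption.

Step 1: XOR ciphertext with key:
  Ciphertext: 0110
  Key:        1100
  XOR:        1010
Step 2: Plaintext = 1010 = 10 in decimal.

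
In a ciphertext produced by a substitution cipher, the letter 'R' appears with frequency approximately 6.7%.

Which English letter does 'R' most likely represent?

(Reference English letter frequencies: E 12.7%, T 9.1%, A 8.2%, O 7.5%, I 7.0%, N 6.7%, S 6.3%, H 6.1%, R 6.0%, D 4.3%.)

Step 1: The observed frequency is 6.7%.
Step 2: Compare with English frequencies:
  E: 12.7% (difference: 6.0%)
  T: 9.1% (difference: 2.4%)
  A: 8.2% (difference: 1.5%)
  O: 7.5% (difference: 0.8%)
  I: 7.0% (difference: 0.3%)
  N: 6.7% (difference: 0.0%) <-- closest
  S: 6.3% (difference: 0.4%)
  H: 6.1% (difference: 0.6%)
  R: 6.0% (difference: 0.7%)
  D: 4.3% (difference: 2.4%)
Step 3: 'R' most likely represents 'N' (frequency 6.7%).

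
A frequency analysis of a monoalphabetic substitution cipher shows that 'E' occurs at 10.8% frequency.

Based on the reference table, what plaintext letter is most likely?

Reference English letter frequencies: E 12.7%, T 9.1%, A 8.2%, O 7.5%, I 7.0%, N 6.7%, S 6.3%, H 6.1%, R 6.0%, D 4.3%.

Step 1: The observed frequency is 10.8%.
Step 2: Compare with English frequencies:
  E: 12.7% (difference: 1.9%)
  T: 9.1% (difference: 1.7%) <-- closest
  A: 8.2% (difference: 2.6%)
  O: 7.5% (difference: 3.3%)
  I: 7.0% (difference: 3.8%)
  N: 6.7% (difference: 4.1%)
  S: 6.3% (difference: 4.5%)
  H: 6.1% (difference: 4.7%)
  R: 6.0% (difference: 4.8%)
  D: 4.3% (difference: 6.5%)
Step 3: 'E' most likely represents 'T' (frequency 9.1%).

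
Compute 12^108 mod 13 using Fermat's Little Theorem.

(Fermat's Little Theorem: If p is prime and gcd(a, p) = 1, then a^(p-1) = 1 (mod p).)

Step 1: Since 13 is prime, by Fermat's Little Theorem: 12^12 = 1 (mod 13).
Step 2: Reduce exponent: 108 mod 12 = 0.
Step 3: So 12^108 = 12^0 (mod 13).
Step 4: 12^0 mod 13 = 1.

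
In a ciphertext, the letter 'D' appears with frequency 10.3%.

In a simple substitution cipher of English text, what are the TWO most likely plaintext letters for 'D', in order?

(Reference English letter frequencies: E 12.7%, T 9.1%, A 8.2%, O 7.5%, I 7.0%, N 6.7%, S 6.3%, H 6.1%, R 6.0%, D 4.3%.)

Step 1: Observed frequency of 'D' is 10.3%.
Step 2: Compute distances to each reference frequency and sort:
  T (9.1%): difference = 1.2% <-- BEST
  A (8.2%): difference = 2.1% <-- RUNNER-UP
  E (12.7%): difference = 2.4%
  O (7.5%): difference = 2.8%
  I (7.0%): difference = 3.3%
Step 3: Most likely is 'T' (9.1%, diff 1.2%); second most likely is 'A' (8.2%, diff 2.1%).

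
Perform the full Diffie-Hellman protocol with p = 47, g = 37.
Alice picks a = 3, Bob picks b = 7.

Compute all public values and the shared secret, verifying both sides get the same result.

Step 1: A = g^a mod p = 37^3 mod 47 = 34.
Step 2: B = g^b mod p = 37^7 mod 47 = 2.
Step 3: Alice computes s = B^a mod p = 2^3 mod 47 = 8.
Step 4: Bob computes s = A^b mod p = 34^7 mod 47 = 8.
Both sides agree: shared secret = 8.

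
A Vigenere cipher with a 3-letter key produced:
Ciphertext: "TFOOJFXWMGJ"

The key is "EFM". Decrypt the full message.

Step 1: Key 'EFM' has length 3. Extended key: EFMEFMEFMEF
Step 2: Decrypt each position:
  T(19) - E(4) = 15 = P
  F(5) - F(5) = 0 = A
  O(14) - M(12) = 2 = C
  O(14) - E(4) = 10 = K
  J(9) - F(5) = 4 = E
  F(5) - M(12) = 19 = T
  X(23) - E(4) = 19 = T
  W(22) - F(5) = 17 = R
  M(12) - M(12) = 0 = A
  G(6) - E(4) = 2 = C
  J(9) - F(5) = 4 = E
Plaintext: PACKETTRACE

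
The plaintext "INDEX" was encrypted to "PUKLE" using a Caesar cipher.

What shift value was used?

Step 1: Compare first letters: I (position 8) -> P (position 15).
Step 2: Shift = (15 - 8) mod 26 = 7.
The shift value is 7.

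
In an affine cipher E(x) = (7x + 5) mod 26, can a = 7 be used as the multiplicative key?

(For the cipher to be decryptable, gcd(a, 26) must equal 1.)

Step 1: Compute gcd(7, 26).
Step 2: gcd(7, 26) = 1.
Since gcd = 1, 7 is coprime with 26, so it is a valid key.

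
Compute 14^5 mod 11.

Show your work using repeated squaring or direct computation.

Step 1: Compute 14^5 mod 11 step by step, reducing modulo 11 at each step.
  14^1 mod 11 = 3
  14^2 mod 11 = (3 * 14) mod 11 = 9
  14^3 mod 11 = (9 * 14) mod 11 = 5
  14^4 mod 11 = (5 * 14) mod 11 = 4
  14^5 mod 11 = (4 * 14) mod 11 = 1
Step 2: Result = 1.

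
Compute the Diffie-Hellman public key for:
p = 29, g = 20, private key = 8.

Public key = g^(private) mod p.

Step 1: A = g^a mod p = 20^8 mod 29.
  20^1 mod 29 = 20
  20^2 mod 29 = (20 * 20) mod 29 = 23
  20^3 mod 29 = (23 * 20) mod 29 = 25
  20^4 mod 29 = (25 * 20) mod 29 = 7
  20^5 mod 29 = (7 * 20) mod 29 = 24
  20^6 mod 29 = (24 * 20) mod 29 = 16
  20^7 mod 29 = (16 * 20) mod 29 = 1
  20^8 mod 29 = (1 * 20) mod 29 = 20
Result: A = 20.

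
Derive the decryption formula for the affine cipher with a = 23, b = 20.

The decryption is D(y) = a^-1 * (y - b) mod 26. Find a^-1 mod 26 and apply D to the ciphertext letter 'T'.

Step 1: Find a^-1, the modular inverse of 23 mod 26.
Step 2: We need 23 * a^-1 = 1 (mod 26).
Step 3: 23 * 17 = 391 = 15 * 26 + 1, so a^-1 = 17.
Step 4: D(y) = 17(y - 20) mod 26.
Step 5: Apply to 'T' (y = 19): D(19) = 17 * (19 - 20) mod 26 = 17 * -1 mod 26 = 9 -> 'J'.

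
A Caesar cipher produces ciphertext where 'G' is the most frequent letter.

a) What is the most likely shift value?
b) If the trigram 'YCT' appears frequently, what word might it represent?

Step 1: In English, 'E' is the most frequent letter (12.7%).
Step 2: The most frequent ciphertext letter is 'G' (position 6).
Step 3: Shift = (6 - 4) mod 26 = 2.
Step 4: Decrypt 'YCT' by shifting back 2:
  Y -> W
  C -> A
  T -> R
Step 5: 'YCT' decrypts to 'WAR'.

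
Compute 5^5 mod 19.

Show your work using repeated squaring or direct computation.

Step 1: Compute 5^5 mod 19 step by step, reducing modulo 19 at each step.
  5^1 mod 19 = 5
  5^2 mod 19 = (5 * 5) mod 19 = 6
  5^3 mod 19 = (6 * 5) mod 19 = 11
  5^4 mod 19 = (11 * 5) mod 19 = 17
  5^5 mod 19 = (17 * 5) mod 19 = 9
Step 2: Result = 9.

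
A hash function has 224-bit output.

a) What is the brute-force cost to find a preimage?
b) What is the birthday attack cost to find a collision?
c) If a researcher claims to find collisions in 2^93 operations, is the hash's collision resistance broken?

Step 1: Preimage resistance requires brute-force of 2^224 operations.
Step 2: Collision resistance (birthday bound) = 2^(224/2) = 2^112.
Step 3: The claimed attack costs 2^93 operations.
Step 4: Since 2^93 < 2^112, the claimed attack beats the generic birthday bound, so collision resistance is broken.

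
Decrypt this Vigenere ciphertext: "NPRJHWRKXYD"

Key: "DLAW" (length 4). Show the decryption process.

Step 1: Key 'DLAW' has length 4. Extended key: DLAWDLAWDLA
Step 2: Decrypt each position:
  N(13) - D(3) = 10 = K
  P(15) - L(11) = 4 = E
  R(17) - A(0) = 17 = R
  J(9) - W(22) = 13 = N
  H(7) - D(3) = 4 = E
  W(22) - L(11) = 11 = L
  R(17) - A(0) = 17 = R
  K(10) - W(22) = 14 = O
  X(23) - D(3) = 20 = U
  Y(24) - L(11) = 13 = N
  D(3) - A(0) = 3 = D
Plaintext: KERNELROUND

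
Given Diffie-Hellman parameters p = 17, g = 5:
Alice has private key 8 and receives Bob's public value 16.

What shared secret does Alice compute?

Step 1: s = B^a mod p = 16^8 mod 17.
  16^1 mod 17 = 16
  16^2 mod 17 = (16 * 16) mod 17 = 1
  16^3 mod 17 = (1 * 16) mod 17 = 16
  16^4 mod 17 = (16 * 16) mod 17 = 1
  16^5 mod 17 = (1 * 16) mod 17 = 16
  16^6 mod 17 = (16 * 16) mod 17 = 1
  16^7 mod 17 = (1 * 16) mod 17 = 16
  16^8 mod 17 = (16 * 16) mod 17 = 1
Result: shared secret = 1.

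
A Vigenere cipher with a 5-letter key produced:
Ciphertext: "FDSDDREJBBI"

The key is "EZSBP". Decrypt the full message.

Step 1: Key 'EZSBP' has length 5. Extended key: EZSBPEZSBPE
Step 2: Decrypt each position:
  F(5) - E(4) = 1 = B
  D(3) - Z(25) = 4 = E
  S(18) - S(18) = 0 = A
  D(3) - B(1) = 2 = C
  D(3) - P(15) = 14 = O
  R(17) - E(4) = 13 = N
  E(4) - Z(25) = 5 = F
  J(9) - S(18) = 17 = R
  B(1) - B(1) = 0 = A
  B(1) - P(15) = 12 = M
  I(8) - E(4) = 4 = E
Plaintext: BEACONFRAME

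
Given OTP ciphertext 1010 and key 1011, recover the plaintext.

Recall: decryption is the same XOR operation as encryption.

Step 1: XOR ciphertext with key:
  Ciphertext: 1010
  Key:        1011
  XOR:        0001
Step 2: Plaintext = 0001 = 1 in decimal.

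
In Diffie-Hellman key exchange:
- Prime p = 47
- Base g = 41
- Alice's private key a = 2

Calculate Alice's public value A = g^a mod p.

Step 1: A = g^a mod p = 41^2 mod 47.
  41^1 mod 47 = 41
  41^2 mod 47 = (41 * 41) mod 47 = 36
Result: A = 36.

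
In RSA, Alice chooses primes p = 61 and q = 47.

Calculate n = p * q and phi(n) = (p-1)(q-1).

Step 1: n = p * q = 61 * 47 = 2867.
Step 2: phi(n) = (p-1)(q-1) = 60 * 46 = 2760.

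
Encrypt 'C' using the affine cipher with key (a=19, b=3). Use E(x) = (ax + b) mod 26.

Step 1: Convert 'C' to number: x = 2.
Step 2: E(2) = (19 * 2 + 3) mod 26 = 41 mod 26 = 15.
Step 3: Convert 15 back to letter: P.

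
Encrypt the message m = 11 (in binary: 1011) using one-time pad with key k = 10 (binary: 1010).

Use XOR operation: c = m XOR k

Step 1: Write out the XOR operation bit by bit:
  Message: 1011
  Key:     1010
  XOR:     0001
Step 2: Convert to decimal: 0001 = 1.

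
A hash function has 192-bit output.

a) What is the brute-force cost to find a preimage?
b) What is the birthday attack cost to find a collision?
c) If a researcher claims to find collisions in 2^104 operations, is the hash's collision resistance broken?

Step 1: Preimage resistance requires brute-force of 2^192 operations.
Step 2: Collision resistance (birthday bound) = 2^(192/2) = 2^96.
Step 3: The claimed attack costs 2^104 operations.
Step 4: Since 2^104 >= 2^96, the claimed attack is no faster than the generic birthday attack, so this does not break collision resistance.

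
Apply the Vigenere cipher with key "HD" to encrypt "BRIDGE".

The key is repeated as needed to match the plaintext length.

Step 1: Repeat key to match plaintext length:
  Plaintext: BRIDGE
  Key:       HDHDHD
Step 2: Encrypt each letter:
  B(1) + H(7) = (1+7) mod 26 = 8 = I
  R(17) + D(3) = (17+3) mod 26 = 20 = U
  I(8) + H(7) = (8+7) mod 26 = 15 = P
  D(3) + D(3) = (3+3) mod 26 = 6 = G
  G(6) + H(7) = (6+7) mod 26 = 13 = N
  E(4) + D(3) = (4+3) mod 26 = 7 = H
Ciphertext: IUPGNH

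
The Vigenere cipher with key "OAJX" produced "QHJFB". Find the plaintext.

Step 1: Extend key: OAJXO
Step 2: Decrypt each letter (c - k) mod 26:
  Q(16) - O(14) = (16-14) mod 26 = 2 = C
  H(7) - A(0) = (7-0) mod 26 = 7 = H
  J(9) - J(9) = (9-9) mod 26 = 0 = A
  F(5) - X(23) = (5-23) mod 26 = 8 = I
  B(1) - O(14) = (1-14) mod 26 = 13 = N
Plaintext: CHAIN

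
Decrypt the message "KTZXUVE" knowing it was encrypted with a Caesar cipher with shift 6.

Step 1: Reverse the shift by subtracting 6 from each letter position.
  K (position 10) -> position (10-6) mod 26 = 4 -> E
  T (position 19) -> position (19-6) mod 26 = 13 -> N
  Z (position 25) -> position (25-6) mod 26 = 19 -> T
  X (position 23) -> position (23-6) mod 26 = 17 -> R
  U (position 20) -> position (20-6) mod 26 = 14 -> O
  V (position 21) -> position (21-6) mod 26 = 15 -> P
  E (position 4) -> position (4-6) mod 26 = 24 -> Y
Decrypted message: ENTROPY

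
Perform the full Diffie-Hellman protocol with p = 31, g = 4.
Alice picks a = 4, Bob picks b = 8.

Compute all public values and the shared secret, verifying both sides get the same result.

Step 1: A = g^a mod p = 4^4 mod 31 = 8.
Step 2: B = g^b mod p = 4^8 mod 31 = 2.
Step 3: Alice computes s = B^a mod p = 2^4 mod 31 = 16.
Step 4: Bob computes s = A^b mod p = 8^8 mod 31 = 16.
Both sides agree: shared secret = 16.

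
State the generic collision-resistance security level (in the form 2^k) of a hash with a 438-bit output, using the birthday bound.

Step 1: The birthday paradox gives collision probability ~50% after sqrt(2^n) = 2^(n/2) hashes.
Step 2: For 438-bit output: 2^(438/2) = 2^219.
Step 3: Approximately 2^219 hash computations needed.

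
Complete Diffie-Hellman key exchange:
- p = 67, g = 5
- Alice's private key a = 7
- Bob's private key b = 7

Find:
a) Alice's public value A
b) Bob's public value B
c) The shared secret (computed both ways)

Step 1: A = g^a mod p = 5^7 mod 67 = 3.
Step 2: B = g^b mod p = 5^7 mod 67 = 3.
Step 3: Alice computes s = B^a mod p = 3^7 mod 67 = 43.
Step 4: Bob computes s = A^b mod p = 3^7 mod 67 = 43.
Both sides agree: shared secret = 43.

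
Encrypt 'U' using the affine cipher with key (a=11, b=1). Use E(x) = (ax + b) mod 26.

Step 1: Convert 'U' to number: x = 20.
Step 2: E(20) = (11 * 20 + 1) mod 26 = 221 mod 26 = 13.
Step 3: Convert 13 back to letter: N.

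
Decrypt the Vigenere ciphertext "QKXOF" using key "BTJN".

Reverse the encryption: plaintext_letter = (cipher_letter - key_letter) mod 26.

Step 1: Extend key: BTJNB
Step 2: Decrypt each letter (c - k) mod 26:
  Q(16) - B(1) = (16-1) mod 26 = 15 = P
  K(10) - T(19) = (10-19) mod 26 = 17 = R
  X(23) - J(9) = (23-9) mod 26 = 14 = O
  O(14) - N(13) = (14-13) mod 26 = 1 = B
  F(5) - B(1) = (5-1) mod 26 = 4 = E
Plaintext: PROBE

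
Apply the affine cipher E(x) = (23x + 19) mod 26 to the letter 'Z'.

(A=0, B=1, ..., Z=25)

Step 1: Convert 'Z' to number: x = 25.
Step 2: E(25) = (23 * 25 + 19) mod 26 = 594 mod 26 = 22.
Step 3: Convert 22 back to letter: W.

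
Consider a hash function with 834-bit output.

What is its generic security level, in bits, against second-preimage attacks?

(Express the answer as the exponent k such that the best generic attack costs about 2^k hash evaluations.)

Step 1: The hash has a 834-bit output.
Step 2: Second-preimage resistance means: given a specific input x, it should be infeasible to find a different y with h(y) = h(x).
With a 834-bit output, a generic search for a second preimage costs about 2^834 evaluations (each trial matches the fixed target with probability 2^-834).
Step 3: Security level = 834 bits.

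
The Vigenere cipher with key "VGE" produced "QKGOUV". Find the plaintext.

Step 1: Extend key: VGEVGE
Step 2: Decrypt each letter (c - k) mod 26:
  Q(16) - V(21) = (16-21) mod 26 = 21 = V
  K(10) - G(6) = (10-6) mod 26 = 4 = E
  G(6) - E(4) = (6-4) mod 26 = 2 = C
  O(14) - V(21) = (14-21) mod 26 = 19 = T
  U(20) - G(6) = (20-6) mod 26 = 14 = O
  V(21) - E(4) = (21-4) mod 26 = 17 = R
Plaintext: VECTOR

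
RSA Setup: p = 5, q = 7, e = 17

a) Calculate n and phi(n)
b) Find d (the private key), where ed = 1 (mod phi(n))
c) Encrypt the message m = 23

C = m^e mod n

Step 1: n = 5 * 7 = 35.
Step 2: phi(n) = (5-1)(7-1) = 4 * 6 = 24.
Step 3: Find d = 17^(-1) mod 24 = 17.
  Verify: 17 * 17 = 289 = 1 (mod 24).
Step 4: C = 23^17 mod 35 = 18.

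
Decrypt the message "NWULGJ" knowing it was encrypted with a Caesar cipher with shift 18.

Step 1: Reverse the shift by subtracting 18 from each letter position.
  N (position 13) -> position (13-18) mod 26 = 21 -> V
  W (position 22) -> position (22-18) mod 26 = 4 -> E
  U (position 20) -> position (20-18) mod 26 = 2 -> C
  L (position 11) -> position (11-18) mod 26 = 19 -> T
  G (position 6) -> position (6-18) mod 26 = 14 -> O
  J (position 9) -> position (9-18) mod 26 = 17 -> R
Decrypted message: VECTOR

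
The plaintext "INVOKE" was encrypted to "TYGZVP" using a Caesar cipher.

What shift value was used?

Step 1: Compare first letters: I (position 8) -> T (position 19).
Step 2: Shift = (19 - 8) mod 26 = 11.
The shift value is 11.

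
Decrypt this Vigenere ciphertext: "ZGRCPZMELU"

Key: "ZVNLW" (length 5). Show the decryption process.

Step 1: Key 'ZVNLW' has length 5. Extended key: ZVNLWZVNLW
Step 2: Decrypt each position:
  Z(25) - Z(25) = 0 = A
  G(6) - V(21) = 11 = L
  R(17) - N(13) = 4 = E
  C(2) - L(11) = 17 = R
  P(15) - W(22) = 19 = T
  Z(25) - Z(25) = 0 = A
  M(12) - V(21) = 17 = R
  E(4) - N(13) = 17 = R
  L(11) - L(11) = 0 = A
  U(20) - W(22) = 24 = Y
Plaintext: ALERTARRAY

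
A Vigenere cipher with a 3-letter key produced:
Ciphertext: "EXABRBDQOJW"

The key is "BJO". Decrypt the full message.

Step 1: Key 'BJO' has length 3. Extended key: BJOBJOBJOBJ
Step 2: Decrypt each position:
  E(4) - B(1) = 3 = D
  X(23) - J(9) = 14 = O
  A(0) - O(14) = 12 = M
  B(1) - B(1) = 0 = A
  R(17) - J(9) = 8 = I
  B(1) - O(14) = 13 = N
  D(3) - B(1) = 2 = C
  Q(16) - J(9) = 7 = H
  O(14) - O(14) = 0 = A
  J(9) - B(1) = 8 = I
  W(22) - J(9) = 13 = N
Plaintext: DOMAINCHAIN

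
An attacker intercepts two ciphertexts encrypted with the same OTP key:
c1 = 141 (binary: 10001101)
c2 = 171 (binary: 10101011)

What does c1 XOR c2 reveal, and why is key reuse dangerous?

Step 1: c1 XOR c2 = (m1 XOR k) XOR (m2 XOR k).
Step 2: By XOR associativity/commutativity: = m1 XOR m2 XOR k XOR k = m1 XOR m2.
Step 3: 10001101 XOR 10101011 = 00100110 = 38.
Step 4: The key cancels out! An attacker learns m1 XOR m2 = 38, revealing the relationship between plaintexts.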